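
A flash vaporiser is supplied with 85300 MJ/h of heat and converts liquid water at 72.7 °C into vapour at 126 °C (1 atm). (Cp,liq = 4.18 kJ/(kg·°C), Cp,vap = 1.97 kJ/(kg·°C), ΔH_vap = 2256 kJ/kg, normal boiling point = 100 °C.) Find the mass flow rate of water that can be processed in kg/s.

ṁ = 9.79 kg/s

Δh = 4.18×(100−72.7) + 2256 + 1.97×(126−100) = 2421.3 kJ/kg
Q = 85300 MJ/h = 23694 kJ/s = 23694 kJ/s
ṁ = Q/Δh = 23694 / 2421.3 = 9.7857 kg/s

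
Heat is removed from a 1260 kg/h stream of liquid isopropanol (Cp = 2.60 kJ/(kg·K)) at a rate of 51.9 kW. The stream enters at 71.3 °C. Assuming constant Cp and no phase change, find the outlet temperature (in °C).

T_out = 14.3 °C

Q = 51.9 kW = 186840 kJ/h
ΔT = Q/(ṁ·Cp) = 186840/(1260×2.60) = 57.033 K
T_out = 71.3 − 57.033 = 14.267 °C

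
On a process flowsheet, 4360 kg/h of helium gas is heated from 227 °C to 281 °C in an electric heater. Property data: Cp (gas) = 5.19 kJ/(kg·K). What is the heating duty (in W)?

Q = 339000 W

Q = ṁ·Cp·ΔT = 4360 × 5.19 × (281 − 227) = 1.2219e+06 kJ/h
Converting: 1.2219e+06 / 3600 s = 339.43 kW
Heating duty = 339430 W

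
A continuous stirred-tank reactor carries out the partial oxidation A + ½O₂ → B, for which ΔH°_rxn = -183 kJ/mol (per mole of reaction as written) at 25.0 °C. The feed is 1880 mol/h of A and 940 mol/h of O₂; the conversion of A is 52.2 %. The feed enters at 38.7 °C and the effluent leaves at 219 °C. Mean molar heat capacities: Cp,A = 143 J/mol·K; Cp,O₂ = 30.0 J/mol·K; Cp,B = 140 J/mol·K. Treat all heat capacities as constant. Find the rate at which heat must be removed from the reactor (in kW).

Q_out = 36.0 kW

Extent of reaction ξ = 0.522 × 1880 = 981.36 mol/h
Reaction term: ξ·ΔH°_rxn = 981.36 × -183 = -179590 kJ/h
Sensible, feed 38.7→25 °C: -4069.4 kJ/h
Outlet flows (mol/h): A 898.64, O₂ 449.32, B 981.36
Sensible, products 25→219 °C: 54199 kJ/h
Q = ΔH = -129460 kJ/h = -35.961 kW
Heat removed = 35.961 kW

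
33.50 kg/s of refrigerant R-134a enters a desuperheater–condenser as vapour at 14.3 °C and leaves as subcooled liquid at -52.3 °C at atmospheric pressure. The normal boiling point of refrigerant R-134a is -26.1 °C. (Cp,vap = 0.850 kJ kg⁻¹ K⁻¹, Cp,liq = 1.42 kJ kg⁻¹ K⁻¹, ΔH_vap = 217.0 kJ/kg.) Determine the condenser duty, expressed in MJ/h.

Q_c = 34800 MJ/h

vapour 14.3→-26.1 °C: -34.34 kJ/kg
condensation at -26.1 °C: -217 kJ/kg
liquid -26.1→-52.3 °C: -37.204 kJ/kg
Δh = -34.34 + -217 + -37.204 = -288.54 kJ/kg
Q = ṁ·Δh = 33.50 kg/s × -288.54 kJ/kg = -9666.2 kJ/s
|Q| = 9666.2 kW = 34798 MJ/h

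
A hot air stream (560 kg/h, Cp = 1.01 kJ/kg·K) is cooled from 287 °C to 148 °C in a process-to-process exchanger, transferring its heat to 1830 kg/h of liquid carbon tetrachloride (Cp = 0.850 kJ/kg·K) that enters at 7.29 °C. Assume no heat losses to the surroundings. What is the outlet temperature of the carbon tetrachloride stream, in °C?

Heat released by hot stream: Q = 560 × 1.01 × (287 − 148) = 78618 kJ/h
Energy balance on cold side (adiabatic exchanger): Q = ṁ_c·Cp_c·(T_c,out − T_c,in)
T_c,out = 7.29 + 78618/(1830 × 0.850) = 57.832 °C

T_c,out = 57.8 °C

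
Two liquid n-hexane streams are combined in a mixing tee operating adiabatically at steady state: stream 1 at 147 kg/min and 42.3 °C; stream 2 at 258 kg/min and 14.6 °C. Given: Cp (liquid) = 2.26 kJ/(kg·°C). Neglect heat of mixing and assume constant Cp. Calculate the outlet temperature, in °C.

No heat crosses the boundary, so H_out = H_in.
Σ ṁᵢCp,ᵢTᵢ = 147×2.26×42.3 + 258×2.26×14.6 = 22566
Σ ṁᵢCp,ᵢ = 147×2.26 + 258×2.26 = 915.3
T_out = 22566 / 915.3 = 24.654 °C

T_out = 24.7 °C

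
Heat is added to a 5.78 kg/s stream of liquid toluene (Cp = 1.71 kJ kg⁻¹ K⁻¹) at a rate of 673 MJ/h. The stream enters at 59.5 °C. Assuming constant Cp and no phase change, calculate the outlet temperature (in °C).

T_out = 78.4 °C

Q = 673 MJ/h = 186.94 kJ/s
ΔT = Q/(ṁ·Cp) = 186.94/(5.78×1.71) = 18.914 K
T_out = 59.5 + 18.914 = 78.414 °C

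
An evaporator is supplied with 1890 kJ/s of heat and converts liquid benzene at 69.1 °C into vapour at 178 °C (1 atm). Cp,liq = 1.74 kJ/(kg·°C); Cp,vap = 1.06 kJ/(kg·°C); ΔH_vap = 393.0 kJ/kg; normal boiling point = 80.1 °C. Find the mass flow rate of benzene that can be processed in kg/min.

ṁ = 220 kg/min

Δh = 1.74×(80.1−69.1) + 393.0 + 1.06×(178−80.1) = 515.91 kJ/kg
Q = 1890 kJ/s = 1890 kJ/s = 113400 kJ/min
ṁ = Q/Δh = 113400 / 515.91 = 219.8 kg/min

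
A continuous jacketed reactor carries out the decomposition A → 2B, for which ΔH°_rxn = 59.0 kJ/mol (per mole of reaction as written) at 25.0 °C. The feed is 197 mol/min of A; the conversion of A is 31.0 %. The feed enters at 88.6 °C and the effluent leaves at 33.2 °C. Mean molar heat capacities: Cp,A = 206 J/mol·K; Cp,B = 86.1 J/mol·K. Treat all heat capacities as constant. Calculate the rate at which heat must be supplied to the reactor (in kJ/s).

Q_in = 22.3 kJ/s

Extent of reaction ξ = 0.310 × 197 = 61.07 mol/min
Reaction term: ξ·ΔH°_rxn = 61.07 × 59.0 = 3603.1 kJ/min
Sensible, feed 88.6→25 °C: -2581 kJ/min
Outlet flows (mol/min): A 135.93, B 122.14
Sensible, products 25→33.2 °C: 315.85 kJ/min
Q = ΔH = 1338 kJ/min = 22.299 kW
Heat supplied = 22.299 kJ/s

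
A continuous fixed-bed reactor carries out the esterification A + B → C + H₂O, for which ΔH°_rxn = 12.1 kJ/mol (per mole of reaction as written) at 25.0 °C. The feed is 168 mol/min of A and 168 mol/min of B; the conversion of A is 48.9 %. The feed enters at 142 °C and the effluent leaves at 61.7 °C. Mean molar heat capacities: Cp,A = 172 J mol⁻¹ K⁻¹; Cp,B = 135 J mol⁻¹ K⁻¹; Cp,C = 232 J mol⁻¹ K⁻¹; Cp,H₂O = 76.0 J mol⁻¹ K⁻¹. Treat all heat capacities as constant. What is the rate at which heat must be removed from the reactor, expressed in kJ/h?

Q_out = 189000 kJ/h

Extent of reaction ξ = 0.489 × 168 = 82.152 mol/min
Reaction term: ξ·ΔH°_rxn = 82.152 × 12.1 = 994.04 kJ/min
Sensible, feed 142→25 °C: -6034.4 kJ/min
Outlet flows (mol/min): A 85.848, B 85.848, C 82.152, H₂O 82.152
Sensible, products 25→61.7 °C: 1895.9 kJ/min
Q = ΔH = -3144.5 kJ/min = -52.408 kW
Heat removed = 188670 kJ/h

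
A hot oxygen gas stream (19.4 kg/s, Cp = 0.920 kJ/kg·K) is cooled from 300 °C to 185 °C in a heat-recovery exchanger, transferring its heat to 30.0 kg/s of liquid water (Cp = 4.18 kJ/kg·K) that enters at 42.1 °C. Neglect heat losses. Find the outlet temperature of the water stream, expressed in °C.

T_c,out = 58.5 °C

Heat released by hot stream: Q = 19.4 × 0.920 × (300 − 185) = 2052.5 kJ/s
Energy balance on cold side (adiabatic exchanger): Q = ṁ_c·Cp_c·(T_c,out − T_c,in)
T_c,out = 42.1 + 2052.5/(30.0 × 4.18) = 58.468 °C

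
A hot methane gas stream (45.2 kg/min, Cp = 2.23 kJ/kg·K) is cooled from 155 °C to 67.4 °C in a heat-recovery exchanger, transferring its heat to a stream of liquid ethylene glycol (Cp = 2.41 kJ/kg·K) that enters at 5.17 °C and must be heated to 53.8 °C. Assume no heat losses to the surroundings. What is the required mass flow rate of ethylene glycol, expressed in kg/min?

ṁ_c = 75.3 kg/min

Heat released by hot stream: Q = 45.2 × 2.23 × (155 − 67.4) = 8829.7 kJ/min
Energy balance on cold side (adiabatic exchanger): Q = ṁ_c·Cp_c·(T_c,out − T_c,in)
ṁ_c = 8829.7 / [2.41 × (53.8 − 5.17)] = 75.34 kg/min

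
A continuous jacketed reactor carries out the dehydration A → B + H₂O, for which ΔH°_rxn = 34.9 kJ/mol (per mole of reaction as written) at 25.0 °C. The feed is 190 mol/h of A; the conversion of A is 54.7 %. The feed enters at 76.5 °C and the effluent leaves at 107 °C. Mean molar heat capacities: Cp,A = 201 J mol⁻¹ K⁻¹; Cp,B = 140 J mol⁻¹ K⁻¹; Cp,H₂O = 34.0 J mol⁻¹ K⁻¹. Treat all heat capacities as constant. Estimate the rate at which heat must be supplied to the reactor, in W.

Extent of reaction ξ = 0.547 × 190 = 103.93 mol/h
Reaction term: ξ·ΔH°_rxn = 103.93 × 34.9 = 3627.2 kJ/h
Sensible, feed 76.5→25 °C: -1966.8 kJ/h
Outlet flows (mol/h): A 86.07, B 103.93, H₂O 103.93
Sensible, products 25→107 °C: 2901.5 kJ/h
Q = ΔH = 4561.9 kJ/h = 1.2672 kW
Heat supplied = 1267.2 W

Q_in = 1270 W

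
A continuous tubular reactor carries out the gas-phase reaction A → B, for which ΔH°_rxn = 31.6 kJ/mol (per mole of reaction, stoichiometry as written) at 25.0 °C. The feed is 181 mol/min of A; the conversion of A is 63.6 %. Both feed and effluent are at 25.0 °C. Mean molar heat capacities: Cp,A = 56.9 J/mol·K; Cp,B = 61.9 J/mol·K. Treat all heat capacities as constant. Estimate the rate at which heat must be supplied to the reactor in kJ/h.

Extent of reaction ξ = 0.636 × 181 = 115.12 mol/min
Reaction term: ξ·ΔH°_rxn = 115.12 × 31.6 = 3637.7 kJ/min
Q = ΔH = 3637.7 kJ/min = 60.628 kW
Heat supplied = 218260 kJ/h

Q_in = 218000 kJ/h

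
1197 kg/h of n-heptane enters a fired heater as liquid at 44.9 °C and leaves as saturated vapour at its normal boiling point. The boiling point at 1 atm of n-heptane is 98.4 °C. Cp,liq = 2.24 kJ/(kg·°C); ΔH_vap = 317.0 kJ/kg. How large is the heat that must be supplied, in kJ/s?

liquid 44.9→98.4 °C: 119.84 kJ/kg
vaporisation at 98.4 °C: 317 kJ/kg
Δh = 119.84 + 317 = 436.84 kJ/kg
Q = ṁ·Δh = 1197 kg/h × 436.84 kJ/kg = 522900 kJ/h
|Q| = 145.25 kW

Q = 145 kJ/s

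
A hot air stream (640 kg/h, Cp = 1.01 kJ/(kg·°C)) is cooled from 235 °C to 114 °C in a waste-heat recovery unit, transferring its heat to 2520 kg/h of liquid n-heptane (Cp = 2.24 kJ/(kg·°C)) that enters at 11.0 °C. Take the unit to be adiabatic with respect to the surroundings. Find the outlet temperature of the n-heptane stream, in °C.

Heat released by hot stream: Q = 640 × 1.01 × (235 − 114) = 78214 kJ/h
Energy balance on cold side (adiabatic exchanger): Q = ṁ_c·Cp_c·(T_c,out − T_c,in)
T_c,out = 11.0 + 78214/(2520 × 2.24) = 24.856 °C

T_c,out = 24.9 °C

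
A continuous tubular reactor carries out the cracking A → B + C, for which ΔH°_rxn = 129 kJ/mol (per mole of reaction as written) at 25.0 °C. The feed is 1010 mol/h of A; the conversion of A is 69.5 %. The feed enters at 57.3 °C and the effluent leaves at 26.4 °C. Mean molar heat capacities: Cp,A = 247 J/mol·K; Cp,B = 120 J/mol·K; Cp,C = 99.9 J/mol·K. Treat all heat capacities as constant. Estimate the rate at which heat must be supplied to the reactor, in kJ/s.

Q_in = 23.0 kJ/s

Extent of reaction ξ = 0.695 × 1010 = 701.95 mol/h
Reaction term: ξ·ΔH°_rxn = 701.95 × 129 = 90552 kJ/h
Sensible, feed 57.3→25 °C: -8057.9 kJ/h
Outlet flows (mol/h): A 308.05, B 701.95, C 701.95
Sensible, products 25→26.4 °C: 322.63 kJ/h
Q = ΔH = 82816 kJ/h = 23.005 kW
Heat supplied = 23.005 kJ/s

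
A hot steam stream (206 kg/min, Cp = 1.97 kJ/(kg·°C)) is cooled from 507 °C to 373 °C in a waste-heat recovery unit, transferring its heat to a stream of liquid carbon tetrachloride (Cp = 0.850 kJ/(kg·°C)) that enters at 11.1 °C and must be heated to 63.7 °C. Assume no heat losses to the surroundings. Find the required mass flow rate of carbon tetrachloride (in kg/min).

Heat released by hot stream: Q = 206 × 1.97 × (507 − 373) = 54380 kJ/min
Energy balance on cold side (adiabatic exchanger): Q = ṁ_c·Cp_c·(T_c,out − T_c,in)
ṁ_c = 54380 / [0.850 × (63.7 − 11.1)] = 1216.3 kg/min

ṁ_c = 1220 kg/min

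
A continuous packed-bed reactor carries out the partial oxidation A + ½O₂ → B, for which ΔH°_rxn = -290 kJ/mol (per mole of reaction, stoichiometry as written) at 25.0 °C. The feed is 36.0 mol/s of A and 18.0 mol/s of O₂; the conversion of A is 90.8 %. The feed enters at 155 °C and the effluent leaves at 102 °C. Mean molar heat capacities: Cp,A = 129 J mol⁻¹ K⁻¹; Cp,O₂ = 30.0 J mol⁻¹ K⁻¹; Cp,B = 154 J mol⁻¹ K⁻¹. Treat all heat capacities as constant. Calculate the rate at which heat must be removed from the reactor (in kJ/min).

Extent of reaction ξ = 0.908 × 36.0 = 32.688 mol/s
Reaction term: ξ·ΔH°_rxn = 32.688 × -290 = -9479.5 kJ/s
Sensible, feed 155→25 °C: -673.92 kJ/s
Outlet flows (mol/s): A 3.312, O₂ 1.656, B 32.688
Sensible, products 25→102 °C: 424.34 kJ/s
Q = ΔH = -9729.1 kJ/s = -9729.1 kW
Heat removed = 583750 kJ/min

Q_out = 584000 kJ/min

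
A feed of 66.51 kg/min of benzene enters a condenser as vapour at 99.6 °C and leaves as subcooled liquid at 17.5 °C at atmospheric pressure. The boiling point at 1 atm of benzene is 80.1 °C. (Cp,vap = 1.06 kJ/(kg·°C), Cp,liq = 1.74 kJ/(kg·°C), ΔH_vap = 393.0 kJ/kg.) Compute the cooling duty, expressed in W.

vapour 99.6→80.1 °C: -20.67 kJ/kg
condensation at 80.1 °C: -393 kJ/kg
liquid 80.1→17.5 °C: -108.92 kJ/kg
Δh = -20.67 + -393 + -108.92 = -522.59 kJ/kg
Q = ṁ·Δh = 66.51 kg/min × -522.59 kJ/kg = -34758 kJ/min
|Q| = 579.3 kW = 579300 W

Q_c = 579000 W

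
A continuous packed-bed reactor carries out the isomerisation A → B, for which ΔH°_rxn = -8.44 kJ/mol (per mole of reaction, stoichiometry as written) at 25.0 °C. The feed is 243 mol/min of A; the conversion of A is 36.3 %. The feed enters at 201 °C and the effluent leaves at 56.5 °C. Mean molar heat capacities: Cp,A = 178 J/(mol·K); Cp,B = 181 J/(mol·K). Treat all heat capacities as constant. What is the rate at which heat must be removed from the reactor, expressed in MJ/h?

Extent of reaction ξ = 0.363 × 243 = 88.209 mol/min
Reaction term: ξ·ΔH°_rxn = 88.209 × -8.44 = -744.48 kJ/min
Sensible, feed 201→25 °C: -7612.7 kJ/min
Outlet flows (mol/min): A 154.79, B 88.209
Sensible, products 25→56.5 °C: 1370.8 kJ/min
Q = ΔH = -6986.4 kJ/min = -116.44 kW
Heat removed = 419.18 MJ/h

Q_out = 419 MJ/h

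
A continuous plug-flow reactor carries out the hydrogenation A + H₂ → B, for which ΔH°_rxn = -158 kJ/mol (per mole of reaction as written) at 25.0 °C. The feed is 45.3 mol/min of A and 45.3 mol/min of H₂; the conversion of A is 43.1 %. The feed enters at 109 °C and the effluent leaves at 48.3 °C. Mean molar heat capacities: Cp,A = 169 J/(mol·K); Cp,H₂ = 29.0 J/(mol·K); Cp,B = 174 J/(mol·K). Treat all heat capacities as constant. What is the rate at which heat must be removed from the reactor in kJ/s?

Q_out = 60.7 kJ/s

Extent of reaction ξ = 0.431 × 45.3 = 19.524 mol/min
Reaction term: ξ·ΔH°_rxn = 19.524 × -158 = -3084.8 kJ/min
Sensible, feed 109→25 °C: -753.43 kJ/min
Outlet flows (mol/min): A 25.776, H₂ 25.776, B 19.524
Sensible, products 25→48.3 °C: 198.07 kJ/min
Q = ΔH = -3640.2 kJ/min = -60.67 kW
Heat removed = 60.67 kJ/s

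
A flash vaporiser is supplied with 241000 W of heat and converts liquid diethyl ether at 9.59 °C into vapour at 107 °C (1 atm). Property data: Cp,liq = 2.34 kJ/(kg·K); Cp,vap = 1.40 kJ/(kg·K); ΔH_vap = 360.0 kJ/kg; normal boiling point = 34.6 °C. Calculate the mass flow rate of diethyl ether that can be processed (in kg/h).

Δh = 2.34×(34.6−9.59) + 360.0 + 1.40×(107−34.6) = 519.88 kJ/kg
Q = 241000 W = 241 kJ/s = 867600 kJ/h
ṁ = Q/Δh = 867600 / 519.88 = 1668.8 kg/h

ṁ = 1670 kg/h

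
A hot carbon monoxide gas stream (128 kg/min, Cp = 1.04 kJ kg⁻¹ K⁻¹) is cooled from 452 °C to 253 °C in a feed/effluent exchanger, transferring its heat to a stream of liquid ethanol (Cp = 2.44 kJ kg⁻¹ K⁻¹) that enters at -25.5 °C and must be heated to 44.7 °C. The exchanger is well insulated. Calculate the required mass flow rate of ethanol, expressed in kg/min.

ṁ_c = 155 kg/min

Heat released by hot stream: Q = 128 × 1.04 × (452 − 253) = 26491 kJ/min
Energy balance on cold side (adiabatic exchanger): Q = ṁ_c·Cp_c·(T_c,out − T_c,in)
ṁ_c = 26491 / [2.44 × (44.7 − -25.5)] = 154.66 kg/min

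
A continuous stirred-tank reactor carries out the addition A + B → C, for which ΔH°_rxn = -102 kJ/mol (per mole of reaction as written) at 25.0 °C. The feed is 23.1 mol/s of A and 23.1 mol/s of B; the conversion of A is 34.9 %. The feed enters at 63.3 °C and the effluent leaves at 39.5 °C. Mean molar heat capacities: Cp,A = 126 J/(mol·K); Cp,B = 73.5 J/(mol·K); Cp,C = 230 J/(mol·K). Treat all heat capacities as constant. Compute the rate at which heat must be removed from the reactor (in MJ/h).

Extent of reaction ξ = 0.349 × 23.1 = 8.0619 mol/s
Reaction term: ξ·ΔH°_rxn = 8.0619 × -102 = -822.31 kJ/s
Sensible, feed 63.3→25 °C: -176.5 kJ/s
Outlet flows (mol/s): A 15.038, B 15.038, C 8.0619
Sensible, products 25→39.5 °C: 70.388 kJ/s
Q = ΔH = -928.43 kJ/s = -928.43 kW
Heat removed = 3342.3 MJ/h

Q_out = 3340 MJ/h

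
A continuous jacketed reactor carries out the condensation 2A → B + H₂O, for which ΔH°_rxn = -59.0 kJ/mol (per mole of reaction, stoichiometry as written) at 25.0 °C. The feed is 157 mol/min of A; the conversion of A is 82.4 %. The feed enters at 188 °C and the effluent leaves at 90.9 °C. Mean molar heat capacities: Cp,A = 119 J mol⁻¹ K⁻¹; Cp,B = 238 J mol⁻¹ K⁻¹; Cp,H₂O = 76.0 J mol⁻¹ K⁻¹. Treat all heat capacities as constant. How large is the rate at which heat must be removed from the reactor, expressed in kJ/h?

Q_out = 318000 kJ/h

Extent of reaction ξ = 0.824 × 157 / 2 = 64.684 mol/min
Reaction term: ξ·ΔH°_rxn = 64.684 × -59.0 = -3816.4 kJ/min
Sensible, feed 188→25 °C: -3045.3 kJ/min
Outlet flows (mol/min): A 27.632, B 64.684, H₂O 64.684
Sensible, products 25→90.9 °C: 1555.2 kJ/min
Q = ΔH = -5306.5 kJ/min = -88.442 kW
Heat removed = 318390 kJ/h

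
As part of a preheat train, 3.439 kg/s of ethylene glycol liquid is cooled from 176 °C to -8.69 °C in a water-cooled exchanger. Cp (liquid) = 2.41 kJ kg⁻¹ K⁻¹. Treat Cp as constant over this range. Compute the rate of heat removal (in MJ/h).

Q_c = 5510 MJ/h

Q = ṁ·Cp·ΔT = 3.439 × 2.41 × (-8.69 − 176) = -1530.7 kJ/s
Cooling duty = 5510.6 MJ/h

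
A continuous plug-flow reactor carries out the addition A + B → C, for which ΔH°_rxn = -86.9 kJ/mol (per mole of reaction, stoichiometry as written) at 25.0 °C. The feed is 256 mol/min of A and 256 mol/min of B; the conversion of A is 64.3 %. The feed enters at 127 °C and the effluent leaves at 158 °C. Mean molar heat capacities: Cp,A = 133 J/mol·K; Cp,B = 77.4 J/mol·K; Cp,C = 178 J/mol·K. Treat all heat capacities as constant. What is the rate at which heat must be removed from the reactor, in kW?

Q_out = 222 kW

Extent of reaction ξ = 0.643 × 256 = 164.61 mol/min
Reaction term: ξ·ΔH°_rxn = 164.61 × -86.9 = -14304 kJ/min
Sensible, feed 127→25 °C: -5494 kJ/min
Outlet flows (mol/min): A 91.392, B 91.392, C 164.61
Sensible, products 25→158 °C: 6454.4 kJ/min
Q = ΔH = -13344 kJ/min = -222.4 kW
Heat removed = 222.4 kW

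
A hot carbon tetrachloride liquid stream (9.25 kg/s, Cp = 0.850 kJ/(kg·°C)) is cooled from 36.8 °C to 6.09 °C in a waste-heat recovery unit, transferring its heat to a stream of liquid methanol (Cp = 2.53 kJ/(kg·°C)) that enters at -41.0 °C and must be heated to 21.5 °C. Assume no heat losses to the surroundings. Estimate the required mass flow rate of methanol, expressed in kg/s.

ṁ_c = 1.53 kg/s

Heat released by hot stream: Q = 9.25 × 0.850 × (36.8 − 6.09) = 241.46 kJ/s
Energy balance on cold side (adiabatic exchanger): Q = ṁ_c·Cp_c·(T_c,out − T_c,in)
ṁ_c = 241.46 / [2.53 × (21.5 − -41.0)] = 1.527 kg/s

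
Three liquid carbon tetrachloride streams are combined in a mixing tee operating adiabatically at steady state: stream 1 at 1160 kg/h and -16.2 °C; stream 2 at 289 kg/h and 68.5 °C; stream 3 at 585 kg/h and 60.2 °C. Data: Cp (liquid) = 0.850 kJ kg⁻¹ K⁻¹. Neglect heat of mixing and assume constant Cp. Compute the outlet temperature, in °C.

T_out = 17.8 °C

No heat crosses the boundary, so H_out = H_in.
T_out = Σ ṁᵢCp,ᵢTᵢ / Σ ṁᵢCp,ᵢ
      = 30788 / 1728.9 = 17.808 °C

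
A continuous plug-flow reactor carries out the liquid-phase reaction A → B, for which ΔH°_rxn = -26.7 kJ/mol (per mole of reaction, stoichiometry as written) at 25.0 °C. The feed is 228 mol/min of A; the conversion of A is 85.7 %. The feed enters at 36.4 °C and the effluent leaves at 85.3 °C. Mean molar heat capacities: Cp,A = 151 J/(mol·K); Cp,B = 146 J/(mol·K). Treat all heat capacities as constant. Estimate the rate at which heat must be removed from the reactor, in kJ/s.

Q_out = 59.9 kJ/s

Extent of reaction ξ = 0.857 × 228 = 195.4 mol/min
Reaction term: ξ·ΔH°_rxn = 195.4 × -26.7 = -5217.1 kJ/min
Sensible, feed 36.4→25 °C: -392.48 kJ/min
Outlet flows (mol/min): A 32.604, B 195.4
Sensible, products 25→85.3 °C: 2017.1 kJ/min
Q = ΔH = -3592.5 kJ/min = -59.874 kW
Heat removed = 59.874 kJ/s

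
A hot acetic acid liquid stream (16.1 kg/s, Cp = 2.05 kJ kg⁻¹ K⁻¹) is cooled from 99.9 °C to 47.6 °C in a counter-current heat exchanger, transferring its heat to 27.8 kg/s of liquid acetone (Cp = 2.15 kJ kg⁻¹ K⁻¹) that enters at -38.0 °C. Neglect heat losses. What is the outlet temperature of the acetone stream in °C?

T_c,out = -9.12 °C

Heat released by hot stream: Q = 16.1 × 2.05 × (99.9 − 47.6) = 1726.2 kJ/s
Energy balance on cold side (adiabatic exchanger): Q = ṁ_c·Cp_c·(T_c,out − T_c,in)
T_c,out = -38.0 + 1726.2/(27.8 × 2.15) = -9.1199 °C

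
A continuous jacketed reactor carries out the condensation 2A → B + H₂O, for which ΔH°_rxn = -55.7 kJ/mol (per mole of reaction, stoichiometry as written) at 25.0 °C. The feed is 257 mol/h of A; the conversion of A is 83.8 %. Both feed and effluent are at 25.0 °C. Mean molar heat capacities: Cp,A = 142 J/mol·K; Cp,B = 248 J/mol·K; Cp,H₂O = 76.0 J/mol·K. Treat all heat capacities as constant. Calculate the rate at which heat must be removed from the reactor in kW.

Q_out = 1.67 kW

Extent of reaction ξ = 0.838 × 257 / 2 = 107.68 mol/h
Reaction term: ξ·ΔH°_rxn = 107.68 × -55.7 = -5997.9 kJ/h
Q = ΔH = -5997.9 kJ/h = -1.6661 kW
Heat removed = 1.6661 kW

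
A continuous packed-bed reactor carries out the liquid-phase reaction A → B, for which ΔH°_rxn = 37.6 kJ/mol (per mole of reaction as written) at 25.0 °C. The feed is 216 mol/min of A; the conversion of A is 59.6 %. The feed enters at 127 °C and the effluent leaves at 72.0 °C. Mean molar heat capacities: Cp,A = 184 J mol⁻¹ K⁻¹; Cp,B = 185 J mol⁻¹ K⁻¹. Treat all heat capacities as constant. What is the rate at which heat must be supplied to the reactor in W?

Extent of reaction ξ = 0.596 × 216 = 128.74 mol/min
Reaction term: ξ·ΔH°_rxn = 128.74 × 37.6 = 4840.5 kJ/min
Sensible, feed 127→25 °C: -4053.9 kJ/min
Outlet flows (mol/min): A 87.264, B 128.74
Sensible, products 25→72.0 °C: 1874 kJ/min
Q = ΔH = 2660.6 kJ/min = 44.343 kW
Heat supplied = 44343 W

Q_in = 44300 W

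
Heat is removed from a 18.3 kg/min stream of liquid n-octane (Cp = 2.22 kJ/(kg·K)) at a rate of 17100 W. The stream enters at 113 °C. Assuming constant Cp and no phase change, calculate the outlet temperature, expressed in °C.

Q = 17100 W = 1026 kJ/min
ΔT = Q/(ṁ·Cp) = 1026/(18.3×2.22) = 25.255 K
T_out = 113 − 25.255 = 87.745 °C

T_out = 87.7 °C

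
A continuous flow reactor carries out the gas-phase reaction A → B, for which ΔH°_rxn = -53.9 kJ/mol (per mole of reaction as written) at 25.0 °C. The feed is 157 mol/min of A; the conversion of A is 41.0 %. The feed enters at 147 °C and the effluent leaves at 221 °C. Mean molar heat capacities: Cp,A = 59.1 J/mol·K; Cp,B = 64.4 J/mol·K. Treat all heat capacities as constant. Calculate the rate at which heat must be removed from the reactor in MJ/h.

Q_out = 163 MJ/h

Extent of reaction ξ = 0.410 × 157 = 64.37 mol/min
Reaction term: ξ·ΔH°_rxn = 64.37 × -53.9 = -3469.5 kJ/min
Sensible, feed 147→25 °C: -1132 kJ/min
Outlet flows (mol/min): A 92.63, B 64.37
Sensible, products 25→221 °C: 1885.5 kJ/min
Q = ΔH = -2716.1 kJ/min = -45.268 kW
Heat removed = 162.96 MJ/h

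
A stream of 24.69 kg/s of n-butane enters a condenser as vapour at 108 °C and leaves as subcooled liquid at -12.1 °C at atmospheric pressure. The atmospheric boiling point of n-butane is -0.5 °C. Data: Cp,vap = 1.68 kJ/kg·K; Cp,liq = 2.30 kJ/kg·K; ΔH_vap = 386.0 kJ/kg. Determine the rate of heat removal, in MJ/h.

vapour 108→-0.5 °C: -182.28 kJ/kg
condensation at -0.5 °C: -386 kJ/kg
liquid -0.5→-12.1 °C: -26.68 kJ/kg
Δh = -182.28 + -386 + -26.68 = -594.96 kJ/kg
Q = ṁ·Δh = 24.69 kg/s × -594.96 kJ/kg = -14690 kJ/s
|Q| = 14690 kW = 52882 MJ/h

Q_c = 52900 MJ/h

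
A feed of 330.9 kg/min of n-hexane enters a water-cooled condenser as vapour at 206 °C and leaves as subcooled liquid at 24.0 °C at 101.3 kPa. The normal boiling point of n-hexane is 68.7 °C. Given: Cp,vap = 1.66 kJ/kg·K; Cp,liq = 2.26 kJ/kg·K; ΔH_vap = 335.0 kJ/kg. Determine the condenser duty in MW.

vapour 206→68.7 °C: -227.92 kJ/kg
condensation at 68.7 °C: -335 kJ/kg
liquid 68.7→24.0 °C: -101.02 kJ/kg
Δh = -227.92 + -335 + -101.02 = -663.94 kJ/kg
Q = ṁ·Δh = 330.9 kg/min × -663.94 kJ/kg = -219700 kJ/min
|Q| = 3661.6 kW = 3.6616 MW

Q_c = 3.66 MW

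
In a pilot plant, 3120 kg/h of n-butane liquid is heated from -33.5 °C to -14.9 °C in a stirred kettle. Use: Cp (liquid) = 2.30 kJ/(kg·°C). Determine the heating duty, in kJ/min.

Q = ṁ·Cp·ΔT = 3120 × 2.30 × (-14.9 − -33.5) = 133470 kJ/h
Converting: 133470 / 3600 s = 37.076 kW
Heating duty = 2224.6 kJ/min

Q = 2220 kJ/min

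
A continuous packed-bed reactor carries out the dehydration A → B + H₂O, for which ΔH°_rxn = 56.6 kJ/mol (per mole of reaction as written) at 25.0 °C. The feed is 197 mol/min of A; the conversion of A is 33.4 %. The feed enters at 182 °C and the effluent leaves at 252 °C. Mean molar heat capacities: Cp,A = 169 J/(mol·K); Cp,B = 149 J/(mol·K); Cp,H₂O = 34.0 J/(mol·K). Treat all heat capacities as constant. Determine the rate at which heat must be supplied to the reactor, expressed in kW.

Q_in = 104 kW

Extent of reaction ξ = 0.334 × 197 = 65.798 mol/min
Reaction term: ξ·ΔH°_rxn = 65.798 × 56.6 = 3724.2 kJ/min
Sensible, feed 182→25 °C: -5227 kJ/min
Outlet flows (mol/min): A 131.2, B 65.798, H₂O 65.798
Sensible, products 25→252 °C: 7766.6 kJ/min
Q = ΔH = 6263.8 kJ/min = 104.4 kW
Heat supplied = 104.4 kW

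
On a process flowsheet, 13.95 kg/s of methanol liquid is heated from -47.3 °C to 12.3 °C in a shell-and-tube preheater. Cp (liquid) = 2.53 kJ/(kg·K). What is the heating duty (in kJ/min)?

Q = 126000 kJ/min

Q = ṁ·Cp·ΔT = 13.95 × 2.53 × (12.3 − -47.3) = 2103.5 kJ/s
Heating duty = 126210 kJ/min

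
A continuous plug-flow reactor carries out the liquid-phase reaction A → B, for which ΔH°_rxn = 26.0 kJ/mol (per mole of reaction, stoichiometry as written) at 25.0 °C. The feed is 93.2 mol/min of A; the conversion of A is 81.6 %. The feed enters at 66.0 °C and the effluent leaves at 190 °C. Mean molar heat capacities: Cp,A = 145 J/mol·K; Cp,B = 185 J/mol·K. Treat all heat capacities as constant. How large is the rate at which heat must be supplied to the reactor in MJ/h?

Extent of reaction ξ = 0.816 × 93.2 = 76.051 mol/min
Reaction term: ξ·ΔH°_rxn = 76.051 × 26.0 = 1977.3 kJ/min
Sensible, feed 66.0→25 °C: -554.07 kJ/min
Outlet flows (mol/min): A 17.149, B 76.051
Sensible, products 25→190 °C: 2731.7 kJ/min
Q = ΔH = 4155 kJ/min = 69.25 kW
Heat supplied = 249.3 MJ/h

Q_in = 249 MJ/h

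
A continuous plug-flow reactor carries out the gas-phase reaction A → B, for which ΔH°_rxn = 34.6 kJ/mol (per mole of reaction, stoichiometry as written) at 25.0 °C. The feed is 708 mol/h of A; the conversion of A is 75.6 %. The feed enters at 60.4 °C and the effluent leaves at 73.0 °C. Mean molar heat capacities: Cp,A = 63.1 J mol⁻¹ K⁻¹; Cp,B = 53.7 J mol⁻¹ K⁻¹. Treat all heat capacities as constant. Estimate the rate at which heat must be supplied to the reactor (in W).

Extent of reaction ξ = 0.756 × 708 = 535.25 mol/h
Reaction term: ξ·ΔH°_rxn = 535.25 × 34.6 = 18520 kJ/h
Sensible, feed 60.4→25 °C: -1581.5 kJ/h
Outlet flows (mol/h): A 172.75, B 535.25
Sensible, products 25→73.0 °C: 1902.9 kJ/h
Q = ΔH = 18841 kJ/h = 5.2336 kW
Heat supplied = 5233.6 W

Q_in = 5230 W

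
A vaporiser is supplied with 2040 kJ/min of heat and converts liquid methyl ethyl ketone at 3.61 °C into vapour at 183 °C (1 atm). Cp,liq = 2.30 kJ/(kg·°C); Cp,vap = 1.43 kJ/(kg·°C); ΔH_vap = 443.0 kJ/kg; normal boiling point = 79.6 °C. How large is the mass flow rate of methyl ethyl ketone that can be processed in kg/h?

ṁ = 160 kg/h

Δh = 2.30×(79.6−3.61) + 443.0 + 1.43×(183−79.6) = 765.64 kJ/kg
Q = 2040 kJ/min = 34 kJ/s = 122400 kJ/h
ṁ = Q/Δh = 122400 / 765.64 = 159.87 kg/h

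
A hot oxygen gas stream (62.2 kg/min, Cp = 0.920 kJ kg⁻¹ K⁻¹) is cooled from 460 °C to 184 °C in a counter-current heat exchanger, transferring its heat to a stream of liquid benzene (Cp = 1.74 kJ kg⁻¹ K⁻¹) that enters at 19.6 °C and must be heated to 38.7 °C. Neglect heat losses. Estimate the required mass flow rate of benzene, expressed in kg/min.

ṁ_c = 475 kg/min

Heat released by hot stream: Q = 62.2 × 0.920 × (460 − 184) = 15794 kJ/min
Energy balance on cold side (adiabatic exchanger): Q = ṁ_c·Cp_c·(T_c,out − T_c,in)
ṁ_c = 15794 / [1.74 × (38.7 − 19.6)] = 475.23 kg/min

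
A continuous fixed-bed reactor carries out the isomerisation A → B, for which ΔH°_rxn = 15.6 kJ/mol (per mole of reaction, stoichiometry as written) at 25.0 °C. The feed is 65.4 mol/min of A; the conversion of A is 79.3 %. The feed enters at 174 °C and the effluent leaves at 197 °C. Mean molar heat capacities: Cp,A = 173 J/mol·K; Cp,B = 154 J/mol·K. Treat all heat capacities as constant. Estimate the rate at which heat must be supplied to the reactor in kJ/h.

Extent of reaction ξ = 0.793 × 65.4 = 51.862 mol/min
Reaction term: ξ·ΔH°_rxn = 51.862 × 15.6 = 809.05 kJ/min
Sensible, feed 174→25 °C: -1685.8 kJ/min
Outlet flows (mol/min): A 13.538, B 51.862
Sensible, products 25→197 °C: 1776.6 kJ/min
Q = ΔH = 899.79 kJ/min = 14.997 kW
Heat supplied = 53987 kJ/h

Q_in = 54000 kJ/h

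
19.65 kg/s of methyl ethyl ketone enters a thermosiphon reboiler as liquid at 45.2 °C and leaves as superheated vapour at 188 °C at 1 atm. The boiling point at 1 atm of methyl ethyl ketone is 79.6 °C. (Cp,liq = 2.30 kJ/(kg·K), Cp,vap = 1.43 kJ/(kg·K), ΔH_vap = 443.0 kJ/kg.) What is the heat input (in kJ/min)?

liquid 45.2→79.6 °C: 79.12 kJ/kg
vaporisation at 79.6 °C: 443 kJ/kg
vapour 79.6→188 °C: 155.01 kJ/kg
Δh = 79.12 + 443 + 155.01 = 677.13 kJ/kg
Q = ṁ·Δh = 19.65 kg/s × 677.13 kJ/kg = 13306 kJ/s
|Q| = 13306 kW = 798340 kJ/min

Q = 798000 kJ/min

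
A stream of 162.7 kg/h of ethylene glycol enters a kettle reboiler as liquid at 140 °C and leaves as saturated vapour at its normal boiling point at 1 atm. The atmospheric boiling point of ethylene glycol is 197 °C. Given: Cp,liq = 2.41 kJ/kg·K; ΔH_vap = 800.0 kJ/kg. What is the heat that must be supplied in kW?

liquid 140→197 °C: 137.37 kJ/kg
vaporisation at 197 °C: 800 kJ/kg
Δh = 137.37 + 800 = 937.37 kJ/kg
Q = ṁ·Δh = 162.7 kg/h × 937.37 kJ/kg = 152510 kJ/h
|Q| = 42.364 kW

Q = 42.4 kW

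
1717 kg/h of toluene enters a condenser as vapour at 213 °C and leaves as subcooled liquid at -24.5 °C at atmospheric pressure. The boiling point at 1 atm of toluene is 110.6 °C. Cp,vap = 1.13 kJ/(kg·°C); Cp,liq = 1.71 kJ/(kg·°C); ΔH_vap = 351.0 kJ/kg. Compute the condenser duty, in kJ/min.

Q_c = 20000 kJ/min

vapour 213→110.6 °C: -115.71 kJ/kg
condensation at 110.6 °C: -351 kJ/kg
liquid 110.6→-24.5 °C: -231.02 kJ/kg
Δh = -115.71 + -351 + -231.02 = -697.73 kJ/kg
Q = ṁ·Δh = 1717 kg/h × -697.73 kJ/kg = -1.198e+06 kJ/h
|Q| = 332.78 kW = 19967 kJ/min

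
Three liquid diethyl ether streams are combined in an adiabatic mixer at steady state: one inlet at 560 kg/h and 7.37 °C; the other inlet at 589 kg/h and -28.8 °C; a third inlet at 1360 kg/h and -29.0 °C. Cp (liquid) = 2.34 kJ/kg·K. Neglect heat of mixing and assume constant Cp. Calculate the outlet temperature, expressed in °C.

T_out = -20.8 °C

No heat crosses the boundary, so H_out = H_in.
T_out = Σ ṁᵢCp,ᵢTᵢ / Σ ṁᵢCp,ᵢ
      = -122330 / 5871.1 = -20.835 °C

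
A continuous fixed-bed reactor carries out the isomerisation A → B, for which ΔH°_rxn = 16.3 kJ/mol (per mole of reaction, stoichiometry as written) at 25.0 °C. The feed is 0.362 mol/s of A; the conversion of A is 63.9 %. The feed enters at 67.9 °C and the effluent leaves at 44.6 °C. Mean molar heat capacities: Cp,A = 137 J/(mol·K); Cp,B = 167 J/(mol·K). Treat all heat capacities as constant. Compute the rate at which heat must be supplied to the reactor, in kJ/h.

Extent of reaction ξ = 0.639 × 0.362 = 0.23132 mol/s
Reaction term: ξ·ΔH°_rxn = 0.23132 × 16.3 = 3.7705 kJ/s
Sensible, feed 67.9→25 °C: -2.1276 kJ/s
Outlet flows (mol/s): A 0.13068, B 0.23132
Sensible, products 25→44.6 °C: 1.1081 kJ/s
Q = ΔH = 2.751 kJ/s = 2.751 kW
Heat supplied = 9903.4 kJ/h

Q_in = 9900 kJ/h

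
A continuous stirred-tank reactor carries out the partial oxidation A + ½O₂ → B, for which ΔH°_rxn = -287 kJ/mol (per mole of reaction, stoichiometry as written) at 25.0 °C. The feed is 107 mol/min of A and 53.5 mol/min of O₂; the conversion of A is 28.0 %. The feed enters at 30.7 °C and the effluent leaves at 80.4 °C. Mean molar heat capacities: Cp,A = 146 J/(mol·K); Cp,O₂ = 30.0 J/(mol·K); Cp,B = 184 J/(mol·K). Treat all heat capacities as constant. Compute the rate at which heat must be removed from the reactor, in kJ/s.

Q_out = 128 kJ/s

Extent of reaction ξ = 0.280 × 107 = 29.96 mol/min
Reaction term: ξ·ΔH°_rxn = 29.96 × -287 = -8598.5 kJ/min
Sensible, feed 30.7→25 °C: -98.194 kJ/min
Outlet flows (mol/min): A 77.04, O₂ 38.52, B 29.96
Sensible, products 25→80.4 °C: 992.55 kJ/min
Q = ΔH = -7704.2 kJ/min = -128.4 kW
Heat removed = 128.4 kJ/s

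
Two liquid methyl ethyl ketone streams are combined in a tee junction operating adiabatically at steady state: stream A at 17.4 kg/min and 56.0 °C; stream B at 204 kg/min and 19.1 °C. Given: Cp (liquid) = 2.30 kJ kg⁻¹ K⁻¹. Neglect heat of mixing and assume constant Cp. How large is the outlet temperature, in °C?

T_out = 22.0 °C

No heat crosses the boundary, so H_out = H_in.
Σ ṁᵢCp,ᵢTᵢ = 17.4×2.30×56.0 + 204×2.30×19.1 = 11203
Σ ṁᵢCp,ᵢ = 17.4×2.30 + 204×2.30 = 509.22
T_out = 11203 / 509.22 = 22 °C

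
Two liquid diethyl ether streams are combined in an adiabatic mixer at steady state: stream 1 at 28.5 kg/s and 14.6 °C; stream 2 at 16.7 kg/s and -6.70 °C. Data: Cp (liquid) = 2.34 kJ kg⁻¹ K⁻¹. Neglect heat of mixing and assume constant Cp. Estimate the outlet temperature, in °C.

No heat crosses the boundary, so H_out = H_in.
Σ ṁᵢCp,ᵢTᵢ = 28.5×2.34×14.6 + 16.7×2.34×-6.70 = 711.85
Σ ṁᵢCp,ᵢ = 28.5×2.34 + 16.7×2.34 = 105.77
T_out = 711.85 / 105.77 = 6.7303 °C

T_out = 6.73 °C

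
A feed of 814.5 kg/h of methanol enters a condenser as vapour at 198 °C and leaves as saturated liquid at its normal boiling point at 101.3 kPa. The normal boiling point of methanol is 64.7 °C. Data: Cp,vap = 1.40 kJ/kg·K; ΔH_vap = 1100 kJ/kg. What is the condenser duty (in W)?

Q_c = 291000 W

vapour 198→64.7 °C: -186.62 kJ/kg
condensation at 64.7 °C: -1100 kJ/kg
Δh = -186.62 + -1100 = -1286.6 kJ/kg
Q = ṁ·Δh = 814.5 kg/h × -1286.6 kJ/kg = -1.048e+06 kJ/h
|Q| = 291.1 kW = 291100 W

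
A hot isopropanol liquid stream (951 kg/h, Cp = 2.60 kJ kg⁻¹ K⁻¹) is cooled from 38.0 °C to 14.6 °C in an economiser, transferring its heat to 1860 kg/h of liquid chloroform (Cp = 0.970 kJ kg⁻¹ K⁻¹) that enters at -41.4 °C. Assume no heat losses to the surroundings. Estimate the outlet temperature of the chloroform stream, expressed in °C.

T_c,out = -9.33 °C

Heat released by hot stream: Q = 951 × 2.60 × (38.0 − 14.6) = 57859 kJ/h
Energy balance on cold side (adiabatic exchanger): Q = ṁ_c·Cp_c·(T_c,out − T_c,in)
T_c,out = -41.4 + 57859/(1860 × 0.970) = -9.331 °C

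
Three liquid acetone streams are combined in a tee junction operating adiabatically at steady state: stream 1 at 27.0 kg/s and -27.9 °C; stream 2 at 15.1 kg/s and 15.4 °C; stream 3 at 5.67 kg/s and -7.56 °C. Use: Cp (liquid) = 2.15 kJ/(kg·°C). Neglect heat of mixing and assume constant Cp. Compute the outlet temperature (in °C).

Adiabatic, steady state ⇒ Σ ṁᵢCp,ᵢ(T_out − Tᵢ) = 0
Σ ṁᵢCp,ᵢTᵢ = 27.0×2.15×-27.9 + 15.1×2.15×15.4 + 5.67×2.15×-7.56 = -1211.8
Σ ṁᵢCp,ᵢ = 27.0×2.15 + 15.1×2.15 + 5.67×2.15 = 102.71
T_out = -1211.8 / 102.71 = -11.799 °C

T_out = -11.8 °C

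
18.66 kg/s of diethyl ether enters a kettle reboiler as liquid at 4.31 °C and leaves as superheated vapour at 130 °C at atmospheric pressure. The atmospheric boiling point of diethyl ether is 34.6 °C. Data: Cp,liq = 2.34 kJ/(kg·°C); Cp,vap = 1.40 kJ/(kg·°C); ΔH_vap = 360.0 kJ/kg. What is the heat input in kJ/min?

liquid 4.31→34.6 °C: 70.879 kJ/kg
vaporisation at 34.6 °C: 360 kJ/kg
vapour 34.6→130 °C: 133.56 kJ/kg
Δh = 70.879 + 360 + 133.56 = 564.44 kJ/kg
Q = ṁ·Δh = 18.66 kg/s × 564.44 kJ/kg = 10532 kJ/s
|Q| = 10532 kW = 631950 kJ/min

Q = 632000 kJ/min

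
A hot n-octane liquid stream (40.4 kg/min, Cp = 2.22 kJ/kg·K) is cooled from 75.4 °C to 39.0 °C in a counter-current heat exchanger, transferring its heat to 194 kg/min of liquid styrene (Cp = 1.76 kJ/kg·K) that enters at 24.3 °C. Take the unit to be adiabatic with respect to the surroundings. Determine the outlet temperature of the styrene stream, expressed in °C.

Heat released by hot stream: Q = 40.4 × 2.22 × (75.4 − 39.0) = 3264.6 kJ/min
Energy balance on cold side (adiabatic exchanger): Q = ṁ_c·Cp_c·(T_c,out − T_c,in)
T_c,out = 24.3 + 3264.6/(194 × 1.76) = 33.861 °C

T_c,out = 33.9 °C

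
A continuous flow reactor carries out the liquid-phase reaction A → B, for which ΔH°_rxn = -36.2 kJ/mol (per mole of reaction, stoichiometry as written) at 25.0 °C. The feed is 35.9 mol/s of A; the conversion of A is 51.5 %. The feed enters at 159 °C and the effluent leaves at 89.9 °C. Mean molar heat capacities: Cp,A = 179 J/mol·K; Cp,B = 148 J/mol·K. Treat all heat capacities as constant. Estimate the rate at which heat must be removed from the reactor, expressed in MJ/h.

Extent of reaction ξ = 0.515 × 35.9 = 18.488 mol/s
Reaction term: ξ·ΔH°_rxn = 18.488 × -36.2 = -669.28 kJ/s
Sensible, feed 159→25 °C: -861.1 kJ/s
Outlet flows (mol/s): A 17.412, B 18.488
Sensible, products 25→89.9 °C: 379.86 kJ/s
Q = ΔH = -1150.5 kJ/s = -1150.5 kW
Heat removed = 4141.9 MJ/h

Q_out = 4140 MJ/h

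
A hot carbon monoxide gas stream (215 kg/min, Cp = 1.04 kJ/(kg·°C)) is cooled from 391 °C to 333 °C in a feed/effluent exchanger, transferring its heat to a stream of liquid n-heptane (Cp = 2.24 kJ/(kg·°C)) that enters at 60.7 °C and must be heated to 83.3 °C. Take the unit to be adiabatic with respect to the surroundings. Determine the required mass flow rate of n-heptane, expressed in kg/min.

Heat released by hot stream: Q = 215 × 1.04 × (391 − 333) = 12969 kJ/min
Energy balance on cold side (adiabatic exchanger): Q = ṁ_c·Cp_c·(T_c,out − T_c,in)
ṁ_c = 12969 / [2.24 × (83.3 − 60.7)] = 256.18 kg/min

ṁ_c = 256 kg/min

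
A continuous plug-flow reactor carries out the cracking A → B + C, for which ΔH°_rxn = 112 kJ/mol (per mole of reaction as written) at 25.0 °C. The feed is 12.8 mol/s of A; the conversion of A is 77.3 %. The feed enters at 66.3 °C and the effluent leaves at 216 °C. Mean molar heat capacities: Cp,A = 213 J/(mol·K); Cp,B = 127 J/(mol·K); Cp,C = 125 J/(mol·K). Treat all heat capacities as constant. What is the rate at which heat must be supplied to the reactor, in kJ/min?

Extent of reaction ξ = 0.773 × 12.8 = 9.8944 mol/s
Reaction term: ξ·ΔH°_rxn = 9.8944 × 112 = 1108.2 kJ/s
Sensible, feed 66.3→25 °C: -112.6 kJ/s
Outlet flows (mol/s): A 2.9056, B 9.8944, C 9.8944
Sensible, products 25→216 °C: 594.45 kJ/s
Q = ΔH = 1590 kJ/s = 1590 kW
Heat supplied = 95401 kJ/min

Q_in = 95400 kJ/min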